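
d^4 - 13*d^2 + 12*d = d*(d - 3)*(d - 1)*(d + 4)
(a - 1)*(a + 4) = a^2 + 3*a - 4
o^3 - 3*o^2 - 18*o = o*(o - 6)*(o + 3)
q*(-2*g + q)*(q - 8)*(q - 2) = -2*g*q^3 + 20*g*q^2 - 32*g*q + q^4 - 10*q^3 + 16*q^2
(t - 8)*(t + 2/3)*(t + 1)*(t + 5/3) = t^4 - 14*t^3/3 - 209*t^2/9 - 238*t/9 - 80/9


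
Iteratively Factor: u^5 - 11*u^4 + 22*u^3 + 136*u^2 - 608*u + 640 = (u - 5)*(u^4 - 6*u^3 - 8*u^2 + 96*u - 128) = (u - 5)*(u - 2)*(u^3 - 4*u^2 - 16*u + 64) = (u - 5)*(u - 4)*(u - 2)*(u^2 - 16) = (u - 5)*(u - 4)*(u - 2)*(u + 4)*(u - 4)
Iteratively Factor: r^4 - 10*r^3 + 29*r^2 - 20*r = (r - 5)*(r^3 - 5*r^2 + 4*r) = (r - 5)*(r - 4)*(r^2 - r) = (r - 5)*(r - 4)*(r - 1)*(r)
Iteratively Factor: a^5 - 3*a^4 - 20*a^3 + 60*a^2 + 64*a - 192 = (a + 4)*(a^4 - 7*a^3 + 8*a^2 + 28*a - 48) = (a - 3)*(a + 4)*(a^3 - 4*a^2 - 4*a + 16) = (a - 3)*(a - 2)*(a + 4)*(a^2 - 2*a - 8) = (a - 4)*(a - 3)*(a - 2)*(a + 4)*(a + 2)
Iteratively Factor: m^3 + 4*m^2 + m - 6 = (m + 3)*(m^2 + m - 2) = (m - 1)*(m + 3)*(m + 2)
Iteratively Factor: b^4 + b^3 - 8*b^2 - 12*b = (b - 3)*(b^3 + 4*b^2 + 4*b) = (b - 3)*(b + 2)*(b^2 + 2*b) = b*(b - 3)*(b + 2)*(b + 2)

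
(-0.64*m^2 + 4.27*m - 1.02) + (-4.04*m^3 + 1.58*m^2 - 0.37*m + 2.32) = -4.04*m^3 + 0.94*m^2 + 3.9*m + 1.3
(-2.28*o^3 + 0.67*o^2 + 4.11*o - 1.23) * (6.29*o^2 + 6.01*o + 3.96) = -14.3412*o^5 - 9.4885*o^4 + 20.8498*o^3 + 19.6176*o^2 + 8.8833*o - 4.8708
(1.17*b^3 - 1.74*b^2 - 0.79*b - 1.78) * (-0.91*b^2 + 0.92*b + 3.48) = -1.0647*b^5 + 2.6598*b^4 + 3.1897*b^3 - 5.1622*b^2 - 4.3868*b - 6.1944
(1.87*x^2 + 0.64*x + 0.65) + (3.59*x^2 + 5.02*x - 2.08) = 5.46*x^2 + 5.66*x - 1.43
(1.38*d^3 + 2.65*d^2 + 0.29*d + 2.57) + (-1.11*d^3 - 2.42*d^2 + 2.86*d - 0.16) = 0.27*d^3 + 0.23*d^2 + 3.15*d + 2.41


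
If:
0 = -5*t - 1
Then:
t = -1/5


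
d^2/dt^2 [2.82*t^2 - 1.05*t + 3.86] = 5.64000000000000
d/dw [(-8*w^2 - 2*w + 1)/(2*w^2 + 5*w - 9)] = (-36*w^2 + 140*w + 13)/(4*w^4 + 20*w^3 - 11*w^2 - 90*w + 81)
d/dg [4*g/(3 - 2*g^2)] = 4*(2*g^2 + 3)/(2*g^2 - 3)^2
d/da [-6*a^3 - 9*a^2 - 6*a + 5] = -18*a^2 - 18*a - 6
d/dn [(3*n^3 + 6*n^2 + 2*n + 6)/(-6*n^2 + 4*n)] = 3*(-3*n^4 + 4*n^3 + 6*n^2 + 12*n - 4)/(2*n^2*(9*n^2 - 12*n + 4))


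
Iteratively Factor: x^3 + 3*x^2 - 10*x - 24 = (x - 3)*(x^2 + 6*x + 8) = (x - 3)*(x + 2)*(x + 4)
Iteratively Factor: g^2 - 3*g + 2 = (g - 1)*(g - 2)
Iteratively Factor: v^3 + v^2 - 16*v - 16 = (v + 1)*(v^2 - 16) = (v + 1)*(v + 4)*(v - 4)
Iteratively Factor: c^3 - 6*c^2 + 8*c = (c - 2)*(c^2 - 4*c) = c*(c - 2)*(c - 4)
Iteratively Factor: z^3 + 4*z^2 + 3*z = (z + 3)*(z^2 + z) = z*(z + 3)*(z + 1)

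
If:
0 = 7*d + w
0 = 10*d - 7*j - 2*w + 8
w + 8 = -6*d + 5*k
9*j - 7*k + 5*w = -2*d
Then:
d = -16/13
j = -40/13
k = 24/13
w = 112/13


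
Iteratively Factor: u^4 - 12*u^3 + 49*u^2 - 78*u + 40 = (u - 4)*(u^3 - 8*u^2 + 17*u - 10) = (u - 4)*(u - 1)*(u^2 - 7*u + 10) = (u - 4)*(u - 2)*(u - 1)*(u - 5)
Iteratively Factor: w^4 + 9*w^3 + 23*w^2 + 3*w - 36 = (w + 3)*(w^3 + 6*w^2 + 5*w - 12) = (w - 1)*(w + 3)*(w^2 + 7*w + 12) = (w - 1)*(w + 3)*(w + 4)*(w + 3)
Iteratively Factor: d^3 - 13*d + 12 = (d - 1)*(d^2 + d - 12) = (d - 1)*(d + 4)*(d - 3)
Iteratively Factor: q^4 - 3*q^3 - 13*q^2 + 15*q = (q - 1)*(q^3 - 2*q^2 - 15*q) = (q - 5)*(q - 1)*(q^2 + 3*q) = (q - 5)*(q - 1)*(q + 3)*(q)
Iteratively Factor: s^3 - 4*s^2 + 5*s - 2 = (s - 1)*(s^2 - 3*s + 2) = (s - 1)^2*(s - 2)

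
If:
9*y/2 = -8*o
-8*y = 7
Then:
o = 63/128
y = -7/8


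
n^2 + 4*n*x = n*(n + 4*x)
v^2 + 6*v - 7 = (v - 1)*(v + 7)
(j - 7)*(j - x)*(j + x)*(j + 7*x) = j^4 + 7*j^3*x - 7*j^3 - j^2*x^2 - 49*j^2*x - 7*j*x^3 + 7*j*x^2 + 49*x^3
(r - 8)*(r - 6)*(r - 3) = r^3 - 17*r^2 + 90*r - 144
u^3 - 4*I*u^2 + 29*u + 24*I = (u - 8*I)*(u + I)*(u + 3*I)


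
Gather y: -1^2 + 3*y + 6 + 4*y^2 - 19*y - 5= 4*y^2 - 16*y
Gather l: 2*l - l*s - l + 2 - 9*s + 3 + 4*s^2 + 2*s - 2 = l*(1 - s) + 4*s^2 - 7*s + 3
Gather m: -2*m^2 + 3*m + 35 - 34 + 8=-2*m^2 + 3*m + 9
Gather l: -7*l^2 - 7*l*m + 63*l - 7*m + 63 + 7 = -7*l^2 + l*(63 - 7*m) - 7*m + 70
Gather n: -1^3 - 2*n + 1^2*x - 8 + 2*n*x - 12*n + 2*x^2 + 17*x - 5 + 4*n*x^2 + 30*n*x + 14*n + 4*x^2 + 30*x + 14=n*(4*x^2 + 32*x) + 6*x^2 + 48*x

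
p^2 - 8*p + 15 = (p - 5)*(p - 3)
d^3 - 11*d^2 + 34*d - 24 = (d - 6)*(d - 4)*(d - 1)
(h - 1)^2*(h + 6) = h^3 + 4*h^2 - 11*h + 6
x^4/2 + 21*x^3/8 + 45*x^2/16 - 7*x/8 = x*(x/2 + 1)*(x - 1/4)*(x + 7/2)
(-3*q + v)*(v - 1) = -3*q*v + 3*q + v^2 - v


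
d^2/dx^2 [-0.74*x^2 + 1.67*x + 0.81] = -1.48000000000000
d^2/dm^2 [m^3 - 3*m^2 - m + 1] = 6*m - 6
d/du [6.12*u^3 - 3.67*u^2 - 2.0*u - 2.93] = 18.36*u^2 - 7.34*u - 2.0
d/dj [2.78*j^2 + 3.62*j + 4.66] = 5.56*j + 3.62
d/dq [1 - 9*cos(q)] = 9*sin(q)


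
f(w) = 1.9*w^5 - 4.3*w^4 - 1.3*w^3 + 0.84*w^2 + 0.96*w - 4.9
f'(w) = 9.5*w^4 - 17.2*w^3 - 3.9*w^2 + 1.68*w + 0.96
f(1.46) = -12.69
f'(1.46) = -15.26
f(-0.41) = -5.21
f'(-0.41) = 1.07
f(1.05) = -7.27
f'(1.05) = -9.94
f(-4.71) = -6375.24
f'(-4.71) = 6378.98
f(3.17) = 139.16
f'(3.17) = 378.50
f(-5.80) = -17065.44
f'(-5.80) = 13966.62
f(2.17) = -16.07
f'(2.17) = 21.14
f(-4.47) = -4983.73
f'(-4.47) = 5244.48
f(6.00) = 8951.90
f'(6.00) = 8467.44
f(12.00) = 381497.18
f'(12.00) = 166729.92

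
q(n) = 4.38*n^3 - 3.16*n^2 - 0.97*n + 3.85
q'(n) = 13.14*n^2 - 6.32*n - 0.97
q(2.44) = 46.30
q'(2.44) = 61.84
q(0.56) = 3.09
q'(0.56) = -0.39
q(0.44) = 3.18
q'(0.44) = -1.21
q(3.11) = 102.02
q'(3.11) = 106.47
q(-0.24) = 3.84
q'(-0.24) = 1.30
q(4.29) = 287.35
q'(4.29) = 213.75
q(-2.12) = -50.03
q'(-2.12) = 71.48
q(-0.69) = 1.58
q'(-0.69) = 9.65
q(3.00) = 90.76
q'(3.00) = 98.33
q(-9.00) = -3436.40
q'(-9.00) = 1120.25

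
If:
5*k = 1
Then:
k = 1/5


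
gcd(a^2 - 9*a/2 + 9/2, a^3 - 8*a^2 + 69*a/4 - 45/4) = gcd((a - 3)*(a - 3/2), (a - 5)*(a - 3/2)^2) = a - 3/2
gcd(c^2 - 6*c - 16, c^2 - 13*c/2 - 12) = c - 8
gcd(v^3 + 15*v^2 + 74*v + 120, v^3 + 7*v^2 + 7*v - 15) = v + 5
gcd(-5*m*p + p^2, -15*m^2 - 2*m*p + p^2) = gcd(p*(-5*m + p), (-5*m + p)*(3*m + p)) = -5*m + p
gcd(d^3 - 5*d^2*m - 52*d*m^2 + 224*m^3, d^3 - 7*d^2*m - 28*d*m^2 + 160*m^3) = d^2 - 12*d*m + 32*m^2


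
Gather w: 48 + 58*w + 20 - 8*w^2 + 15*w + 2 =-8*w^2 + 73*w + 70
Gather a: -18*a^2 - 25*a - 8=-18*a^2 - 25*a - 8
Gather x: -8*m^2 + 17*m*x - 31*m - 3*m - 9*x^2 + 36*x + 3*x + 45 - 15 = -8*m^2 - 34*m - 9*x^2 + x*(17*m + 39) + 30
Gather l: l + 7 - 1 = l + 6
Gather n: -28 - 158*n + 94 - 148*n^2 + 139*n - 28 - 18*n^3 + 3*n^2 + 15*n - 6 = -18*n^3 - 145*n^2 - 4*n + 32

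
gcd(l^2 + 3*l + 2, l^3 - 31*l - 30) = l + 1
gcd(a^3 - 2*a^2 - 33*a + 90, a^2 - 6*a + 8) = 1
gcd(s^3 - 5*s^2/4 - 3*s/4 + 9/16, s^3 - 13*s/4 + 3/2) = s^2 - 2*s + 3/4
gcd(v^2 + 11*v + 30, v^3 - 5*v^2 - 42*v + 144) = v + 6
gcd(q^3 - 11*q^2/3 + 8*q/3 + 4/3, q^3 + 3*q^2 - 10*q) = q - 2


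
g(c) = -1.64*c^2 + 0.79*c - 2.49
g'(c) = 0.79 - 3.28*c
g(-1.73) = -8.77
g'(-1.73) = 6.46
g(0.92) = -3.15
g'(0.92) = -2.23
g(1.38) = -4.52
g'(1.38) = -3.74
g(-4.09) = -33.16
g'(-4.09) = 14.21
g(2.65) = -11.91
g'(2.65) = -7.90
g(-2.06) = -11.08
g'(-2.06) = 7.55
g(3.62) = -21.12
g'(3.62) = -11.08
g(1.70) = -5.89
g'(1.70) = -4.79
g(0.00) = -2.49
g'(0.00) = 0.79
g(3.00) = -14.88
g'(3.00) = -9.05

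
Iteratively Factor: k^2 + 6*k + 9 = (k + 3)*(k + 3)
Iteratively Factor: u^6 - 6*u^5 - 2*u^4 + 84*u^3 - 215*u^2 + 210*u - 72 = (u - 3)*(u^5 - 3*u^4 - 11*u^3 + 51*u^2 - 62*u + 24) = (u - 3)*(u - 1)*(u^4 - 2*u^3 - 13*u^2 + 38*u - 24) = (u - 3)*(u - 1)^2*(u^3 - u^2 - 14*u + 24) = (u - 3)^2*(u - 1)^2*(u^2 + 2*u - 8) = (u - 3)^2*(u - 1)^2*(u + 4)*(u - 2)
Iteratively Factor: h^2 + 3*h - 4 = (h + 4)*(h - 1)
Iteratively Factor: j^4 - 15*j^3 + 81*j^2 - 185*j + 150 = (j - 2)*(j^3 - 13*j^2 + 55*j - 75) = (j - 3)*(j - 2)*(j^2 - 10*j + 25) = (j - 5)*(j - 3)*(j - 2)*(j - 5)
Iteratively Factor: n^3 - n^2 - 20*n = (n)*(n^2 - n - 20) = n*(n - 5)*(n + 4)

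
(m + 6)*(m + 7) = m^2 + 13*m + 42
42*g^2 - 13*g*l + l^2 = (-7*g + l)*(-6*g + l)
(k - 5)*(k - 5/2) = k^2 - 15*k/2 + 25/2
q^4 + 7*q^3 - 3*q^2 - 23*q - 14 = (q - 2)*(q + 1)^2*(q + 7)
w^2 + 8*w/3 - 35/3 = (w - 7/3)*(w + 5)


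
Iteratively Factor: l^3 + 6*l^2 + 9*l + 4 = (l + 1)*(l^2 + 5*l + 4) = (l + 1)*(l + 4)*(l + 1)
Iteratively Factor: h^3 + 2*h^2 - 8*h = (h)*(h^2 + 2*h - 8) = h*(h - 2)*(h + 4)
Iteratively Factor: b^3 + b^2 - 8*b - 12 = (b + 2)*(b^2 - b - 6) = (b + 2)^2*(b - 3)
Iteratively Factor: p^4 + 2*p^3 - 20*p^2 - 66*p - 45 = (p + 3)*(p^3 - p^2 - 17*p - 15) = (p + 1)*(p + 3)*(p^2 - 2*p - 15) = (p + 1)*(p + 3)^2*(p - 5)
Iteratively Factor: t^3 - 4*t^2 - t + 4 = (t - 1)*(t^2 - 3*t - 4) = (t - 4)*(t - 1)*(t + 1)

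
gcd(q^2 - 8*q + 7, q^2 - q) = q - 1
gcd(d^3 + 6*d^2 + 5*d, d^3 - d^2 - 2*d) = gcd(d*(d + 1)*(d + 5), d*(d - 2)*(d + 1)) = d^2 + d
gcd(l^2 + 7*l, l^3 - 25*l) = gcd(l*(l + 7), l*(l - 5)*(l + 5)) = l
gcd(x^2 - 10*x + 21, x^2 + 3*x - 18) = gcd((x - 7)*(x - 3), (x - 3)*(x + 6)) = x - 3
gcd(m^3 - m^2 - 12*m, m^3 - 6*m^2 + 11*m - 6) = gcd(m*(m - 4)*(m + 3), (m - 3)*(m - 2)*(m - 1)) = 1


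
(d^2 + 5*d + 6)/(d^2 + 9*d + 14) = (d + 3)/(d + 7)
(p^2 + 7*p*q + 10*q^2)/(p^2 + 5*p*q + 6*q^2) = (p + 5*q)/(p + 3*q)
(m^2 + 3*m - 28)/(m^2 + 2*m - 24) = (m + 7)/(m + 6)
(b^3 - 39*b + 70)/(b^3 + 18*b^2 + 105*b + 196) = (b^2 - 7*b + 10)/(b^2 + 11*b + 28)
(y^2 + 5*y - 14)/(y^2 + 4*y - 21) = (y - 2)/(y - 3)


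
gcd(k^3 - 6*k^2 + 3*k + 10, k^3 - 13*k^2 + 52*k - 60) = k^2 - 7*k + 10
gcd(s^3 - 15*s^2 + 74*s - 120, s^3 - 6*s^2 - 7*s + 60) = s^2 - 9*s + 20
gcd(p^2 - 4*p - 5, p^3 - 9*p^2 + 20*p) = p - 5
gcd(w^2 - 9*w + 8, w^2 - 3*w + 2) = w - 1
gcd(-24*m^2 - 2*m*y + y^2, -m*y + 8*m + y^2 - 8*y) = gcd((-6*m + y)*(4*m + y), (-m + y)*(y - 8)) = 1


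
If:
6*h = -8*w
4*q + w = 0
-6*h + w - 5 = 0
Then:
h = -20/27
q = -5/36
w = 5/9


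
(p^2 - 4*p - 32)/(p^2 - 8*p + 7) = (p^2 - 4*p - 32)/(p^2 - 8*p + 7)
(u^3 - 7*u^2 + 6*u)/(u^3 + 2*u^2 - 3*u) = (u - 6)/(u + 3)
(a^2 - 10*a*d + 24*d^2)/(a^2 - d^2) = (a^2 - 10*a*d + 24*d^2)/(a^2 - d^2)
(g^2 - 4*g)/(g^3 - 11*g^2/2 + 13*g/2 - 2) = 2*g/(2*g^2 - 3*g + 1)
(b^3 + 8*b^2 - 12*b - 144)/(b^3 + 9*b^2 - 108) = (b - 4)/(b - 3)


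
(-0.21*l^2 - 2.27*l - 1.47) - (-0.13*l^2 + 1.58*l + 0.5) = -0.08*l^2 - 3.85*l - 1.97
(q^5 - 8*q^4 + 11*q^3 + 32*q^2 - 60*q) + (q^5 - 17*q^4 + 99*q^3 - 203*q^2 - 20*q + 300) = 2*q^5 - 25*q^4 + 110*q^3 - 171*q^2 - 80*q + 300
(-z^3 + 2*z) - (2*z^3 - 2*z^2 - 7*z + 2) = -3*z^3 + 2*z^2 + 9*z - 2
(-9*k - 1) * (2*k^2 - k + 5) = -18*k^3 + 7*k^2 - 44*k - 5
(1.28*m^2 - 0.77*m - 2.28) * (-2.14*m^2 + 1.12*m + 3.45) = -2.7392*m^4 + 3.0814*m^3 + 8.4328*m^2 - 5.2101*m - 7.866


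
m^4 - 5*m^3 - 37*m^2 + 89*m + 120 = (m - 8)*(m - 3)*(m + 1)*(m + 5)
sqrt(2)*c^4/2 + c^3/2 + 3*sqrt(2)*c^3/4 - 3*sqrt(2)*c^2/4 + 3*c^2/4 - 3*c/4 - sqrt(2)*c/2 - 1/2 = (c - 1)*(c + 1/2)*(c + 2)*(sqrt(2)*c/2 + 1/2)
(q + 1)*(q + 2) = q^2 + 3*q + 2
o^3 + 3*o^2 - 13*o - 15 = (o - 3)*(o + 1)*(o + 5)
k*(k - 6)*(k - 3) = k^3 - 9*k^2 + 18*k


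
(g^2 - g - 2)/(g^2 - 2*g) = (g + 1)/g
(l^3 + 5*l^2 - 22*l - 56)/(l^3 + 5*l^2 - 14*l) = (l^2 - 2*l - 8)/(l*(l - 2))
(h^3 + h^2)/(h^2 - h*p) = h*(h + 1)/(h - p)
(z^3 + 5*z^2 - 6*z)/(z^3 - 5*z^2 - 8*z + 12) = z*(z + 6)/(z^2 - 4*z - 12)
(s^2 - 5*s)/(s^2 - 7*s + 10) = s/(s - 2)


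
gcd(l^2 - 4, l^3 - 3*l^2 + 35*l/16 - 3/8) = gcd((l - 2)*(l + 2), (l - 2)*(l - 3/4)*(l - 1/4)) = l - 2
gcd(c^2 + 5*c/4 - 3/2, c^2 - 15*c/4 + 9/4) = c - 3/4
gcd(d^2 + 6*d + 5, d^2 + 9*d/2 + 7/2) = d + 1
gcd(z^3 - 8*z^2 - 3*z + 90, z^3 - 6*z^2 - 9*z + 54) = z^2 - 3*z - 18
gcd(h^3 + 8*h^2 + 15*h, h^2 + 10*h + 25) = h + 5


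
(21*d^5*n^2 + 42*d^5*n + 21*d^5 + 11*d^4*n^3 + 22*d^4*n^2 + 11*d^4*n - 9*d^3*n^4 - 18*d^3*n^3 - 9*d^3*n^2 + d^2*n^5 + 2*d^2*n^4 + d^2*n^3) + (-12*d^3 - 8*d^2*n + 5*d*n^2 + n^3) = 21*d^5*n^2 + 42*d^5*n + 21*d^5 + 11*d^4*n^3 + 22*d^4*n^2 + 11*d^4*n - 9*d^3*n^4 - 18*d^3*n^3 - 9*d^3*n^2 - 12*d^3 + d^2*n^5 + 2*d^2*n^4 + d^2*n^3 - 8*d^2*n + 5*d*n^2 + n^3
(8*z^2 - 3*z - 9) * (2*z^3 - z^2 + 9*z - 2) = 16*z^5 - 14*z^4 + 57*z^3 - 34*z^2 - 75*z + 18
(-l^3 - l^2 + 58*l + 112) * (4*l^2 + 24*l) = -4*l^5 - 28*l^4 + 208*l^3 + 1840*l^2 + 2688*l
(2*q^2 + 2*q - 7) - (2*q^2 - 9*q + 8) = 11*q - 15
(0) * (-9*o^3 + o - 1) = 0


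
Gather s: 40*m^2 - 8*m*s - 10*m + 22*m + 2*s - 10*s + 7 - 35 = 40*m^2 + 12*m + s*(-8*m - 8) - 28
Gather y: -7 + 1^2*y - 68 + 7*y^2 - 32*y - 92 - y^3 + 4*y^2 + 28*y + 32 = -y^3 + 11*y^2 - 3*y - 135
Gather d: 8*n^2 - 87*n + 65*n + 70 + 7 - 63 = 8*n^2 - 22*n + 14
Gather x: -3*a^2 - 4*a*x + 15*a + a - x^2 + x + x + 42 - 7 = -3*a^2 + 16*a - x^2 + x*(2 - 4*a) + 35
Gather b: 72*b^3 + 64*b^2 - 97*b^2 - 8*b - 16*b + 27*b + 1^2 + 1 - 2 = 72*b^3 - 33*b^2 + 3*b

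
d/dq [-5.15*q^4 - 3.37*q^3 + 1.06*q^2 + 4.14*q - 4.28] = -20.6*q^3 - 10.11*q^2 + 2.12*q + 4.14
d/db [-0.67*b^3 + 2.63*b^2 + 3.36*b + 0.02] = -2.01*b^2 + 5.26*b + 3.36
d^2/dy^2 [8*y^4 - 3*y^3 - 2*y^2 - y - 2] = 96*y^2 - 18*y - 4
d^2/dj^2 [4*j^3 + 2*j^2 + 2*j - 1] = 24*j + 4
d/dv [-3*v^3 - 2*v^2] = v*(-9*v - 4)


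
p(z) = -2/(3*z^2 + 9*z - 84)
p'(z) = -2*(-6*z - 9)/(3*z^2 + 9*z - 84)^2 = 2*(2*z + 3)/(3*(z^2 + 3*z - 28)^2)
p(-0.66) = 0.02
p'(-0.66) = 0.00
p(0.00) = 0.02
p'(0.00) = 0.00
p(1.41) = 0.03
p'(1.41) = 0.01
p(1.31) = 0.03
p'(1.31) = 0.01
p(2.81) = 0.06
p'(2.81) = 0.04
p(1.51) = 0.03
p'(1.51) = 0.01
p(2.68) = 0.05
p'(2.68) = 0.03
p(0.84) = 0.03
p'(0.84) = 0.01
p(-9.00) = -0.03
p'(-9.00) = -0.01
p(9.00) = -0.00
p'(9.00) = 0.00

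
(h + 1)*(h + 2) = h^2 + 3*h + 2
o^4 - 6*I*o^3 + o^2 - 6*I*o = o*(o - 6*I)*(o - I)*(o + I)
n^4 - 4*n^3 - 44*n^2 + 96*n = n*(n - 8)*(n - 2)*(n + 6)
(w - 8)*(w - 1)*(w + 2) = w^3 - 7*w^2 - 10*w + 16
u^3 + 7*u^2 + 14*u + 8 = (u + 1)*(u + 2)*(u + 4)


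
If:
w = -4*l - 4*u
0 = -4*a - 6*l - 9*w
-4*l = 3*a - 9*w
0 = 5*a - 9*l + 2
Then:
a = -20/113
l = 14/113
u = -125/1017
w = -4/1017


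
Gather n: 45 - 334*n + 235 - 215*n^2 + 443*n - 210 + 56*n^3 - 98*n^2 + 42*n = 56*n^3 - 313*n^2 + 151*n + 70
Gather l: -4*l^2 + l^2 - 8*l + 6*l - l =-3*l^2 - 3*l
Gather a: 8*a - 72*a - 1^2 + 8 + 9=16 - 64*a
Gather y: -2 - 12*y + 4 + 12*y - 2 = 0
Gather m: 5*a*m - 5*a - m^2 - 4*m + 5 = -5*a - m^2 + m*(5*a - 4) + 5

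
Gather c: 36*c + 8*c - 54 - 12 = 44*c - 66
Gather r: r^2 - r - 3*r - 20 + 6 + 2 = r^2 - 4*r - 12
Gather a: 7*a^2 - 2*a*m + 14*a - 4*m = 7*a^2 + a*(14 - 2*m) - 4*m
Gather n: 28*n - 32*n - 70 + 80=10 - 4*n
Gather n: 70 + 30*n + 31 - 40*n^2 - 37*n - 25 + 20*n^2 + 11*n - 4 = -20*n^2 + 4*n + 72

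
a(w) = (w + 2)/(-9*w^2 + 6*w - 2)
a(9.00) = -0.02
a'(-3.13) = -0.00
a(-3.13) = 0.01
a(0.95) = -0.67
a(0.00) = -1.00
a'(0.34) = -0.72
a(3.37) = -0.06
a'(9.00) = 0.00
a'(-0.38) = -0.85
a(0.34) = -2.34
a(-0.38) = -0.29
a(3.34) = -0.06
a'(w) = (w + 2)*(18*w - 6)/(-9*w^2 + 6*w - 2)^2 + 1/(-9*w^2 + 6*w - 2)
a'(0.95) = 1.45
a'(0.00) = -3.50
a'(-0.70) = -0.31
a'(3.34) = 0.03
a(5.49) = -0.03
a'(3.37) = 0.03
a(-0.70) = -0.12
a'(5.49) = 0.01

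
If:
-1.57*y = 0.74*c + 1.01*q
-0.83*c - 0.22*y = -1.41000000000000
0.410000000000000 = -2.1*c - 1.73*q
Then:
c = 1.53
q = -2.10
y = 0.63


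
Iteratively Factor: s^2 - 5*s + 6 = (s - 3)*(s - 2)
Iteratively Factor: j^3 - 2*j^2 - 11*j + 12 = (j - 4)*(j^2 + 2*j - 3) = (j - 4)*(j - 1)*(j + 3)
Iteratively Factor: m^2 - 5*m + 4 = (m - 4)*(m - 1)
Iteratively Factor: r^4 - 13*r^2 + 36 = (r + 3)*(r^3 - 3*r^2 - 4*r + 12) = (r - 2)*(r + 3)*(r^2 - r - 6) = (r - 3)*(r - 2)*(r + 3)*(r + 2)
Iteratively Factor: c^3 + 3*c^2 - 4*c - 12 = (c + 2)*(c^2 + c - 6) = (c + 2)*(c + 3)*(c - 2)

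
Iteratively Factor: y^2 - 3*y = (y)*(y - 3)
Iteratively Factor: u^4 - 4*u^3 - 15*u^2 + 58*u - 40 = (u + 4)*(u^3 - 8*u^2 + 17*u - 10) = (u - 5)*(u + 4)*(u^2 - 3*u + 2) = (u - 5)*(u - 2)*(u + 4)*(u - 1)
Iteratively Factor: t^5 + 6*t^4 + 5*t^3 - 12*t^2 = (t + 4)*(t^4 + 2*t^3 - 3*t^2) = (t + 3)*(t + 4)*(t^3 - t^2) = (t - 1)*(t + 3)*(t + 4)*(t^2) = t*(t - 1)*(t + 3)*(t + 4)*(t)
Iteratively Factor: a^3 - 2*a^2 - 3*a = (a)*(a^2 - 2*a - 3) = a*(a - 3)*(a + 1)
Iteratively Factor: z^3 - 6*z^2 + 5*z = (z - 5)*(z^2 - z) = (z - 5)*(z - 1)*(z)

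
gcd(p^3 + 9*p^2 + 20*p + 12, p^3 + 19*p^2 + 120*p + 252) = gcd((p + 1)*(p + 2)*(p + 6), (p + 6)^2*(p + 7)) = p + 6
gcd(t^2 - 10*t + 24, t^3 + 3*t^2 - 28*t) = t - 4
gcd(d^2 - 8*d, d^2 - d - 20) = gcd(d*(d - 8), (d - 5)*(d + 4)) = 1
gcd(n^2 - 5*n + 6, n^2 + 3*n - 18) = n - 3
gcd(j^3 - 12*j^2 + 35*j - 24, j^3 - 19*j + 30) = j - 3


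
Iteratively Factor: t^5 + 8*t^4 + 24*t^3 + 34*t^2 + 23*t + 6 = (t + 1)*(t^4 + 7*t^3 + 17*t^2 + 17*t + 6) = (t + 1)*(t + 2)*(t^3 + 5*t^2 + 7*t + 3) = (t + 1)^2*(t + 2)*(t^2 + 4*t + 3) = (t + 1)^3*(t + 2)*(t + 3)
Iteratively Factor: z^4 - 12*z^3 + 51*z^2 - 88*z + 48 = (z - 1)*(z^3 - 11*z^2 + 40*z - 48) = (z - 3)*(z - 1)*(z^2 - 8*z + 16) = (z - 4)*(z - 3)*(z - 1)*(z - 4)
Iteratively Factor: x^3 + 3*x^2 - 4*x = (x)*(x^2 + 3*x - 4) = x*(x - 1)*(x + 4)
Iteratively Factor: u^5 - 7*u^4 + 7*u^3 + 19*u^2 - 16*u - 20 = (u - 2)*(u^4 - 5*u^3 - 3*u^2 + 13*u + 10) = (u - 5)*(u - 2)*(u^3 - 3*u - 2) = (u - 5)*(u - 2)*(u + 1)*(u^2 - u - 2) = (u - 5)*(u - 2)^2*(u + 1)*(u + 1)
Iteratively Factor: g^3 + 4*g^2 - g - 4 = (g + 1)*(g^2 + 3*g - 4) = (g + 1)*(g + 4)*(g - 1)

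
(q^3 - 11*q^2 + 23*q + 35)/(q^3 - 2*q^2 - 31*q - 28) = (q - 5)/(q + 4)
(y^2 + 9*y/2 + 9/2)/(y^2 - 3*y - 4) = (2*y^2 + 9*y + 9)/(2*(y^2 - 3*y - 4))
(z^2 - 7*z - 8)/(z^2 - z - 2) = (z - 8)/(z - 2)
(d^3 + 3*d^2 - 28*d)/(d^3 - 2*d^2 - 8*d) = (d + 7)/(d + 2)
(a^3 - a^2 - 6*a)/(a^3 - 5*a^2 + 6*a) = (a + 2)/(a - 2)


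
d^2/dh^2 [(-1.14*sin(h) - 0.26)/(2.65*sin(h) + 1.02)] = (5.32907051820075e-15*sin(h)^3 - 1.25557*sin(h)^2 + 0.483275999999997*sin(h) + 2.51114)/(18.609625*sin(h)^3 + 21.48885*sin(h)^2 + 8.27118*sin(h) + 1.061208)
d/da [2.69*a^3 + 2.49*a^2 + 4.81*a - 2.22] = 8.07*a^2 + 4.98*a + 4.81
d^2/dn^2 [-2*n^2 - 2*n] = -4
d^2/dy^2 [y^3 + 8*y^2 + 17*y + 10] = 6*y + 16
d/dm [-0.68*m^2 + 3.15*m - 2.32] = 3.15 - 1.36*m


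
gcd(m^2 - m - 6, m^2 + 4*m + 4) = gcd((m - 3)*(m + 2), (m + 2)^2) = m + 2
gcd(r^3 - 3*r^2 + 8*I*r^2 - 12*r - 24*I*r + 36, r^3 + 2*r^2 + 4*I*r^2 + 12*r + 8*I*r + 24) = r + 6*I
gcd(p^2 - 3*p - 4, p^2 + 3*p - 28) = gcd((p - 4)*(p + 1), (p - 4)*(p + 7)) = p - 4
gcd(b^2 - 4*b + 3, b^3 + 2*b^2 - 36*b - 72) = 1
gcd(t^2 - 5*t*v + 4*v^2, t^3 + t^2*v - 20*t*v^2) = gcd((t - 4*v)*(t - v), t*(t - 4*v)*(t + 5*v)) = t - 4*v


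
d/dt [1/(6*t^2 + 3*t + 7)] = 3*(-4*t - 1)/(6*t^2 + 3*t + 7)^2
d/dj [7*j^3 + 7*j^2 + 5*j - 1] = 21*j^2 + 14*j + 5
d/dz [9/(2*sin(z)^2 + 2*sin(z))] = -(18/tan(z) + 9*cos(z)/sin(z)^2)/(2*(sin(z) + 1)^2)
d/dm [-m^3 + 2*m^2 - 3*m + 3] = -3*m^2 + 4*m - 3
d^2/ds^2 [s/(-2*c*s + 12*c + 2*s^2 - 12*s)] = (-s*(c - 2*s + 6)^2 + (c - 3*s + 6)*(c*s - 6*c - s^2 + 6*s))/(c*s - 6*c - s^2 + 6*s)^3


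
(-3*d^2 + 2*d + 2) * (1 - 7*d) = 21*d^3 - 17*d^2 - 12*d + 2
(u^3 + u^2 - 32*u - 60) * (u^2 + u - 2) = u^5 + 2*u^4 - 33*u^3 - 94*u^2 + 4*u + 120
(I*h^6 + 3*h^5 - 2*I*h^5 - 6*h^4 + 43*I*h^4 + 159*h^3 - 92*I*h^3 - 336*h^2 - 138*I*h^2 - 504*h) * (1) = I*h^6 + 3*h^5 - 2*I*h^5 - 6*h^4 + 43*I*h^4 + 159*h^3 - 92*I*h^3 - 336*h^2 - 138*I*h^2 - 504*h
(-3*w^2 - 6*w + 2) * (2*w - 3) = -6*w^3 - 3*w^2 + 22*w - 6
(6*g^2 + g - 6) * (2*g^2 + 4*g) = 12*g^4 + 26*g^3 - 8*g^2 - 24*g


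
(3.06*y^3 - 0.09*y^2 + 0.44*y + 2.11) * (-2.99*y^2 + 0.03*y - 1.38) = -9.1494*y^5 + 0.3609*y^4 - 5.5411*y^3 - 6.1715*y^2 - 0.5439*y - 2.9118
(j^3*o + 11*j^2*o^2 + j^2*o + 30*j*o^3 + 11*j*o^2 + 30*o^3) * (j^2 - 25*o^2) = j^5*o + 11*j^4*o^2 + j^4*o + 5*j^3*o^3 + 11*j^3*o^2 - 275*j^2*o^4 + 5*j^2*o^3 - 750*j*o^5 - 275*j*o^4 - 750*o^5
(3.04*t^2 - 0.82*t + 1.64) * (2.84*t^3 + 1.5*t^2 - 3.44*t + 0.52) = 8.6336*t^5 + 2.2312*t^4 - 7.03*t^3 + 6.8616*t^2 - 6.068*t + 0.8528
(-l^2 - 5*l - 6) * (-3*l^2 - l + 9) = 3*l^4 + 16*l^3 + 14*l^2 - 39*l - 54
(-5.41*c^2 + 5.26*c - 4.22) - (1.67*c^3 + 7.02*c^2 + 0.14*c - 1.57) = -1.67*c^3 - 12.43*c^2 + 5.12*c - 2.65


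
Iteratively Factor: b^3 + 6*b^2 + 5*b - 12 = (b + 4)*(b^2 + 2*b - 3) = (b - 1)*(b + 4)*(b + 3)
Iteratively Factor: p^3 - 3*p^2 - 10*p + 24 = (p - 4)*(p^2 + p - 6) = (p - 4)*(p + 3)*(p - 2)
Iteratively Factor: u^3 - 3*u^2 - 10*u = (u - 5)*(u^2 + 2*u) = u*(u - 5)*(u + 2)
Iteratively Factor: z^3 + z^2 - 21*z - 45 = (z + 3)*(z^2 - 2*z - 15) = (z - 5)*(z + 3)*(z + 3)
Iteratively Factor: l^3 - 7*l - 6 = (l + 1)*(l^2 - l - 6) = (l - 3)*(l + 1)*(l + 2)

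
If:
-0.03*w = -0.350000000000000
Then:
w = 11.67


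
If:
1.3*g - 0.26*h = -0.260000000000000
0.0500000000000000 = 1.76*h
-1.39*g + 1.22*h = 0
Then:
No Solution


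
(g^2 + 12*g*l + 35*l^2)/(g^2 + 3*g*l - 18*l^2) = (g^2 + 12*g*l + 35*l^2)/(g^2 + 3*g*l - 18*l^2)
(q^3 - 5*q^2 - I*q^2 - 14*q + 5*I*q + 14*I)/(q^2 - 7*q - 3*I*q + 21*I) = (q^2 + q*(2 - I) - 2*I)/(q - 3*I)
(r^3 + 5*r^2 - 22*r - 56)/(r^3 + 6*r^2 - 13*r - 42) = (r - 4)/(r - 3)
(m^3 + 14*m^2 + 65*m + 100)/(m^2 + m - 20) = (m^2 + 9*m + 20)/(m - 4)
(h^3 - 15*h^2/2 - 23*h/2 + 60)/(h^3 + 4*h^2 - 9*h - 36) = (h^2 - 21*h/2 + 20)/(h^2 + h - 12)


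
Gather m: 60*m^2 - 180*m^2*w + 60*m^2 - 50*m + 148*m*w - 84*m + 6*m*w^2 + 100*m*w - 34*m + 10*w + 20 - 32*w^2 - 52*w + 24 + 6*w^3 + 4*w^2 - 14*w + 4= m^2*(120 - 180*w) + m*(6*w^2 + 248*w - 168) + 6*w^3 - 28*w^2 - 56*w + 48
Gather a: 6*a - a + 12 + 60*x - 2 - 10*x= 5*a + 50*x + 10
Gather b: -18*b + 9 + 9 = 18 - 18*b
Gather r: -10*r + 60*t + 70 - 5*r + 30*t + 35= -15*r + 90*t + 105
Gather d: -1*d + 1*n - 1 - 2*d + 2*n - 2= -3*d + 3*n - 3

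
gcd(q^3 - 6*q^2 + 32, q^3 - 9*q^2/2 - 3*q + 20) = q^2 - 2*q - 8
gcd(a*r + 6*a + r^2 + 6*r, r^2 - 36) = r + 6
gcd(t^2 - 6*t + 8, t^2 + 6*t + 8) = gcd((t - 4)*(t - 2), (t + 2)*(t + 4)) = 1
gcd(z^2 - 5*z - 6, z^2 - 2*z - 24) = z - 6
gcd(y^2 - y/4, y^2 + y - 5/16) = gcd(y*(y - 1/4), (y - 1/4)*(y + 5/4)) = y - 1/4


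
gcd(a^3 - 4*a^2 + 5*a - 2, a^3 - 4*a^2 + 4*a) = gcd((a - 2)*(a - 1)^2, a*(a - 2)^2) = a - 2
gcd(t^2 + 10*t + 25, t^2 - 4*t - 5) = 1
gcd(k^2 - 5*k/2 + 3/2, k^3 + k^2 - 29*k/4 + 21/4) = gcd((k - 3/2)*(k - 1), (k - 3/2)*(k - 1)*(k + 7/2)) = k^2 - 5*k/2 + 3/2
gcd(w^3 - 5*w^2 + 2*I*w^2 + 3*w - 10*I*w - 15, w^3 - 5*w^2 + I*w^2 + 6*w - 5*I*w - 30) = w^2 + w*(-5 + 3*I) - 15*I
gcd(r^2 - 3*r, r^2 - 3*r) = r^2 - 3*r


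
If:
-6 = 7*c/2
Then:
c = -12/7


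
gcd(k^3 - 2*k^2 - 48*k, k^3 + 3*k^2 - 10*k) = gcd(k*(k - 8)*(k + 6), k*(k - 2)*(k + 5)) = k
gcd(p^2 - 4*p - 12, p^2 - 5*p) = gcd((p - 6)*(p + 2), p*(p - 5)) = 1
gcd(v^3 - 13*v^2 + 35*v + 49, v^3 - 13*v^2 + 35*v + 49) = v^3 - 13*v^2 + 35*v + 49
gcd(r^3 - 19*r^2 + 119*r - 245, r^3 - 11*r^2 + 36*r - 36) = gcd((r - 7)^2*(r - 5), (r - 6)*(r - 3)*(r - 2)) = 1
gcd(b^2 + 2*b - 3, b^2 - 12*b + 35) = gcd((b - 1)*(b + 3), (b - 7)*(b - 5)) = 1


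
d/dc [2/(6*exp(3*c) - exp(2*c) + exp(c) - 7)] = (-36*exp(2*c) + 4*exp(c) - 2)*exp(c)/(6*exp(3*c) - exp(2*c) + exp(c) - 7)^2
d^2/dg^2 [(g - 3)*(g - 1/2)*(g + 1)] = 6*g - 5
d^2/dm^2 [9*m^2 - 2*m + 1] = 18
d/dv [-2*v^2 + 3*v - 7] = 3 - 4*v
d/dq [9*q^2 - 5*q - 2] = 18*q - 5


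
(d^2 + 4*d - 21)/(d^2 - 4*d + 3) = (d + 7)/(d - 1)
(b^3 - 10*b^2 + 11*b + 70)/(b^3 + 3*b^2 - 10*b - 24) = (b^2 - 12*b + 35)/(b^2 + b - 12)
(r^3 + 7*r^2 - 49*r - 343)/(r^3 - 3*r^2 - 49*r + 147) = (r + 7)/(r - 3)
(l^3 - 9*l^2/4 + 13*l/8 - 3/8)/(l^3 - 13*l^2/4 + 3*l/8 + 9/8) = (2*l^2 - 3*l + 1)/(2*l^2 - 5*l - 3)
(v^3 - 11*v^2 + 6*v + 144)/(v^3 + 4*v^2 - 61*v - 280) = (v^2 - 3*v - 18)/(v^2 + 12*v + 35)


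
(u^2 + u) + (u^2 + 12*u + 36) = 2*u^2 + 13*u + 36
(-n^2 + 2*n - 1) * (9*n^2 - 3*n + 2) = -9*n^4 + 21*n^3 - 17*n^2 + 7*n - 2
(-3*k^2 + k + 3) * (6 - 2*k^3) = 6*k^5 - 2*k^4 - 6*k^3 - 18*k^2 + 6*k + 18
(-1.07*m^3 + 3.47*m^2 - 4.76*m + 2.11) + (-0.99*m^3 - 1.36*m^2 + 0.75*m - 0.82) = -2.06*m^3 + 2.11*m^2 - 4.01*m + 1.29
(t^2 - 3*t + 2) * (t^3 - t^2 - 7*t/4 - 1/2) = t^5 - 4*t^4 + 13*t^3/4 + 11*t^2/4 - 2*t - 1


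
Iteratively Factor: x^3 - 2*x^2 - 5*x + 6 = (x - 3)*(x^2 + x - 2) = (x - 3)*(x - 1)*(x + 2)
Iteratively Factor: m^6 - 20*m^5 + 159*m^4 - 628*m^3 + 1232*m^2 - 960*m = (m - 4)*(m^5 - 16*m^4 + 95*m^3 - 248*m^2 + 240*m) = (m - 4)^2*(m^4 - 12*m^3 + 47*m^2 - 60*m) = m*(m - 4)^2*(m^3 - 12*m^2 + 47*m - 60) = m*(m - 4)^3*(m^2 - 8*m + 15) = m*(m - 4)^3*(m - 3)*(m - 5)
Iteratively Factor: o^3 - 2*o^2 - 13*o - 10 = (o + 2)*(o^2 - 4*o - 5) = (o - 5)*(o + 2)*(o + 1)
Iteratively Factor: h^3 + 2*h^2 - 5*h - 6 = (h + 1)*(h^2 + h - 6) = (h - 2)*(h + 1)*(h + 3)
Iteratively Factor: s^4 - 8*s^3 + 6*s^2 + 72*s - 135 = (s - 3)*(s^3 - 5*s^2 - 9*s + 45) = (s - 3)*(s + 3)*(s^2 - 8*s + 15) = (s - 5)*(s - 3)*(s + 3)*(s - 3)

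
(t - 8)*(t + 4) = t^2 - 4*t - 32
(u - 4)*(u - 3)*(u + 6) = u^3 - u^2 - 30*u + 72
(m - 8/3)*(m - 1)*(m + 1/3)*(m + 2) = m^4 - 4*m^3/3 - 47*m^2/9 + 34*m/9 + 16/9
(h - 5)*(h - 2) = h^2 - 7*h + 10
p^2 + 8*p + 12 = (p + 2)*(p + 6)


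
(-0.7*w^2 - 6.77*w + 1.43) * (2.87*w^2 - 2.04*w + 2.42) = -2.009*w^4 - 18.0019*w^3 + 16.2209*w^2 - 19.3006*w + 3.4606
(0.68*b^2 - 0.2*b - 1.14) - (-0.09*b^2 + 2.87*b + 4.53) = 0.77*b^2 - 3.07*b - 5.67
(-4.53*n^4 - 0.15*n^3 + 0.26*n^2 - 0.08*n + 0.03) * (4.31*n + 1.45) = -19.5243*n^5 - 7.215*n^4 + 0.9031*n^3 + 0.0322*n^2 + 0.0133*n + 0.0435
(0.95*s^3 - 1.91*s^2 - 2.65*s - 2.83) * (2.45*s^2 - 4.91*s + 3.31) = 2.3275*s^5 - 9.344*s^4 + 6.0301*s^3 - 0.244100000000001*s^2 + 5.1238*s - 9.3673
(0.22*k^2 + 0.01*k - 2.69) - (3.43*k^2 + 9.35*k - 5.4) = -3.21*k^2 - 9.34*k + 2.71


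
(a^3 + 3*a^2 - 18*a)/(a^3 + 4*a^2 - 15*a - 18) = a/(a + 1)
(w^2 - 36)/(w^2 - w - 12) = (36 - w^2)/(-w^2 + w + 12)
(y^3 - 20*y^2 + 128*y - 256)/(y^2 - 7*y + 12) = (y^2 - 16*y + 64)/(y - 3)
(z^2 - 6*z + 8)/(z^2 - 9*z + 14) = (z - 4)/(z - 7)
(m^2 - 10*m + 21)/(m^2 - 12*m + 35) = (m - 3)/(m - 5)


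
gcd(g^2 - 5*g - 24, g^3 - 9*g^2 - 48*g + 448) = g - 8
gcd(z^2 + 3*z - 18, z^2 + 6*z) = z + 6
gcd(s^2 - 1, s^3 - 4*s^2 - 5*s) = s + 1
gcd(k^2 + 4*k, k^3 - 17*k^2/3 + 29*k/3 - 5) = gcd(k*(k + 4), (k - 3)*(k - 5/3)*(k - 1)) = 1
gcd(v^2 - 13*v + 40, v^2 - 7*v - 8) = v - 8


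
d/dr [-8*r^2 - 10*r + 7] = -16*r - 10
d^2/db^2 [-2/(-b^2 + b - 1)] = 4*(-b^2 + b + (2*b - 1)^2 - 1)/(b^2 - b + 1)^3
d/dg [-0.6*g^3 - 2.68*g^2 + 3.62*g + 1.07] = -1.8*g^2 - 5.36*g + 3.62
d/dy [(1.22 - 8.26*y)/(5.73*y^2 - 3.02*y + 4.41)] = (47.3298*y^2 - 13.9812*y - 32.7422)/(32.8329*y^4 - 34.6092*y^3 + 59.659*y^2 - 26.6364*y + 19.4481)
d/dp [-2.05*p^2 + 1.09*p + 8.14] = 1.09 - 4.1*p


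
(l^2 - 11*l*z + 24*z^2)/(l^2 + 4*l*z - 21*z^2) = (l - 8*z)/(l + 7*z)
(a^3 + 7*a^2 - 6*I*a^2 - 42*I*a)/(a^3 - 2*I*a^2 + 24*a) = (a + 7)/(a + 4*I)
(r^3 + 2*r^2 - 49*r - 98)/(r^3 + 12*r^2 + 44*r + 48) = (r^2 - 49)/(r^2 + 10*r + 24)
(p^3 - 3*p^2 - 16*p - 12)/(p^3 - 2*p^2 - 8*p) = (p^2 - 5*p - 6)/(p*(p - 4))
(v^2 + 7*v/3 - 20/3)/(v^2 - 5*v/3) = (v + 4)/v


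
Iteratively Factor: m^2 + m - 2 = (m - 1)*(m + 2)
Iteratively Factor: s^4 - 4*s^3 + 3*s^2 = (s)*(s^3 - 4*s^2 + 3*s) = s*(s - 3)*(s^2 - s) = s^2*(s - 3)*(s - 1)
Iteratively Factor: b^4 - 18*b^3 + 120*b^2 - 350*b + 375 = (b - 5)*(b^3 - 13*b^2 + 55*b - 75) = (b - 5)^2*(b^2 - 8*b + 15) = (b - 5)^3*(b - 3)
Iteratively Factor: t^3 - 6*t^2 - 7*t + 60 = (t + 3)*(t^2 - 9*t + 20) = (t - 5)*(t + 3)*(t - 4)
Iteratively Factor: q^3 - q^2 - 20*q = (q - 5)*(q^2 + 4*q) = (q - 5)*(q + 4)*(q)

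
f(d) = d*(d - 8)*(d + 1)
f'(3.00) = -23.00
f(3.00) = -60.00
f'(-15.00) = 877.00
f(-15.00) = -4830.00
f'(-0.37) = -2.41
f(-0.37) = 1.95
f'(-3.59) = 80.92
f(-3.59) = -107.76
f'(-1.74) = 25.44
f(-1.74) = -12.54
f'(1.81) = -23.51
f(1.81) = -31.48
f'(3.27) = -21.70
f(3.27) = -66.04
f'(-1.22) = 13.55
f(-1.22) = -2.47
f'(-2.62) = 49.27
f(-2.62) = -45.08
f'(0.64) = -15.73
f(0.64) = -7.73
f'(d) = d*(d - 8) + d*(d + 1) + (d - 8)*(d + 1)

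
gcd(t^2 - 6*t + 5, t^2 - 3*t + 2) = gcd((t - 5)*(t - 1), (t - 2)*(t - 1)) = t - 1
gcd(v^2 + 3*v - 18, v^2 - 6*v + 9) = v - 3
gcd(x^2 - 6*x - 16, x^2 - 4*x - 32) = x - 8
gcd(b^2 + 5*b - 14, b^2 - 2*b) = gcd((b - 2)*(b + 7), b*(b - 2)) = b - 2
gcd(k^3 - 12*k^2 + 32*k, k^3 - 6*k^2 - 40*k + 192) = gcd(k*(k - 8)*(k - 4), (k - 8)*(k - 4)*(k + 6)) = k^2 - 12*k + 32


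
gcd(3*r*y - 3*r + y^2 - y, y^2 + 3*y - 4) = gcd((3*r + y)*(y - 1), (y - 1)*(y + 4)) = y - 1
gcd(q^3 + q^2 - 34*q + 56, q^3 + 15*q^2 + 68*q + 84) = q + 7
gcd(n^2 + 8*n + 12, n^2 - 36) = n + 6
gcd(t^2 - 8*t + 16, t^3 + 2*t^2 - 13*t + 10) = 1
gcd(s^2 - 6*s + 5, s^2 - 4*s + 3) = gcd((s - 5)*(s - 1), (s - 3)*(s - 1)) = s - 1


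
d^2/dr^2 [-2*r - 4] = 0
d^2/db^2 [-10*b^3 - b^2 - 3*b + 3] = -60*b - 2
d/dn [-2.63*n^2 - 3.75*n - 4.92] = -5.26*n - 3.75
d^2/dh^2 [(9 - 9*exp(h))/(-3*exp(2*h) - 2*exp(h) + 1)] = (81*exp(4*h) - 378*exp(3*h) - 126*exp(h) - 9)*exp(h)/(27*exp(6*h) + 54*exp(5*h) + 9*exp(4*h) - 28*exp(3*h) - 3*exp(2*h) + 6*exp(h) - 1)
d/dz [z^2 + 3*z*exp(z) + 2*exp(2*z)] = 3*z*exp(z) + 2*z + 4*exp(2*z) + 3*exp(z)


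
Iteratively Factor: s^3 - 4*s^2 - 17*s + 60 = (s - 3)*(s^2 - s - 20) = (s - 5)*(s - 3)*(s + 4)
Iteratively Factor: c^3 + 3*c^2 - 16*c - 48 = (c + 4)*(c^2 - c - 12) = (c - 4)*(c + 4)*(c + 3)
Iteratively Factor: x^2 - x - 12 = (x + 3)*(x - 4)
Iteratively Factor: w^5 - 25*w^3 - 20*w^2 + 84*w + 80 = (w - 5)*(w^4 + 5*w^3 - 20*w - 16) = (w - 5)*(w + 2)*(w^3 + 3*w^2 - 6*w - 8) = (w - 5)*(w + 2)*(w + 4)*(w^2 - w - 2) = (w - 5)*(w + 1)*(w + 2)*(w + 4)*(w - 2)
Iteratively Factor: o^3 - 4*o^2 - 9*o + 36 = (o - 3)*(o^2 - o - 12) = (o - 4)*(o - 3)*(o + 3)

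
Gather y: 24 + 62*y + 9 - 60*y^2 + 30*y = -60*y^2 + 92*y + 33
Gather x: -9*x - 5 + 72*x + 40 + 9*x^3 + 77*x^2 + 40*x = 9*x^3 + 77*x^2 + 103*x + 35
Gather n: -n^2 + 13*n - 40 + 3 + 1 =-n^2 + 13*n - 36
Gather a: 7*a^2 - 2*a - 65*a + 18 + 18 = 7*a^2 - 67*a + 36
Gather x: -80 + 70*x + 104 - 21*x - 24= 49*x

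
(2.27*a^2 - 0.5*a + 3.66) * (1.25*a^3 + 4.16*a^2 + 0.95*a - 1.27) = 2.8375*a^5 + 8.8182*a^4 + 4.6515*a^3 + 11.8677*a^2 + 4.112*a - 4.6482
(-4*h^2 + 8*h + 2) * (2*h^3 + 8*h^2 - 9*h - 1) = -8*h^5 - 16*h^4 + 104*h^3 - 52*h^2 - 26*h - 2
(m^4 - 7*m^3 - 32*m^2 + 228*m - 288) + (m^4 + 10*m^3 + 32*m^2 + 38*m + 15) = 2*m^4 + 3*m^3 + 266*m - 273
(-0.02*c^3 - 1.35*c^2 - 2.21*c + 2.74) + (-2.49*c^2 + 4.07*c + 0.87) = -0.02*c^3 - 3.84*c^2 + 1.86*c + 3.61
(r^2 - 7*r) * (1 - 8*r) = -8*r^3 + 57*r^2 - 7*r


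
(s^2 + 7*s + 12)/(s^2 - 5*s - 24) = (s + 4)/(s - 8)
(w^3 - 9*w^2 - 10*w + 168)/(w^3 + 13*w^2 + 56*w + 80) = (w^2 - 13*w + 42)/(w^2 + 9*w + 20)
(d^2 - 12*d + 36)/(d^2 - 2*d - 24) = (d - 6)/(d + 4)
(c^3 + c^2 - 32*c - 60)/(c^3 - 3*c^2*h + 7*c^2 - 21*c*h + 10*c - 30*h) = (c - 6)/(c - 3*h)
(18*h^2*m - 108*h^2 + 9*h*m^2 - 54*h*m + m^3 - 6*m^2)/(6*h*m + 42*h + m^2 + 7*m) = (3*h*m - 18*h + m^2 - 6*m)/(m + 7)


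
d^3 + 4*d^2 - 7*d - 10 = (d - 2)*(d + 1)*(d + 5)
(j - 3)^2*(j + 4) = j^3 - 2*j^2 - 15*j + 36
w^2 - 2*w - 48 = (w - 8)*(w + 6)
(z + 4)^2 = z^2 + 8*z + 16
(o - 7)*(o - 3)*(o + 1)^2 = o^4 - 8*o^3 + 2*o^2 + 32*o + 21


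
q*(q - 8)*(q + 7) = q^3 - q^2 - 56*q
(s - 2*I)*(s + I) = s^2 - I*s + 2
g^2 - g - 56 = (g - 8)*(g + 7)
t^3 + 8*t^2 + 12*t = t*(t + 2)*(t + 6)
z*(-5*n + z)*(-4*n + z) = 20*n^2*z - 9*n*z^2 + z^3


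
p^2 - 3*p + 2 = (p - 2)*(p - 1)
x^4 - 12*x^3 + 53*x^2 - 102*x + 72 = (x - 4)*(x - 3)^2*(x - 2)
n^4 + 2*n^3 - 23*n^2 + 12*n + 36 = (n - 3)*(n - 2)*(n + 1)*(n + 6)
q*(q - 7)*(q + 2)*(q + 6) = q^4 + q^3 - 44*q^2 - 84*q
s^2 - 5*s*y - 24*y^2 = (s - 8*y)*(s + 3*y)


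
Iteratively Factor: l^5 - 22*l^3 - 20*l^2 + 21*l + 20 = (l + 1)*(l^4 - l^3 - 21*l^2 + l + 20) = (l - 5)*(l + 1)*(l^3 + 4*l^2 - l - 4) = (l - 5)*(l + 1)*(l + 4)*(l^2 - 1) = (l - 5)*(l - 1)*(l + 1)*(l + 4)*(l + 1)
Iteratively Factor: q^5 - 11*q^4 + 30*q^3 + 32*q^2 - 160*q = (q - 5)*(q^4 - 6*q^3 + 32*q) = (q - 5)*(q - 4)*(q^3 - 2*q^2 - 8*q) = (q - 5)*(q - 4)^2*(q^2 + 2*q) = q*(q - 5)*(q - 4)^2*(q + 2)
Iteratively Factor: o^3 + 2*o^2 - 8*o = (o + 4)*(o^2 - 2*o) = (o - 2)*(o + 4)*(o)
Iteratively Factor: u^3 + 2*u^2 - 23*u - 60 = (u + 3)*(u^2 - u - 20) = (u + 3)*(u + 4)*(u - 5)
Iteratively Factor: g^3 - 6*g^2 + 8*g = (g)*(g^2 - 6*g + 8) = g*(g - 2)*(g - 4)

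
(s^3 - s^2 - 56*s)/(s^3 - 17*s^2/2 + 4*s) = 2*(s + 7)/(2*s - 1)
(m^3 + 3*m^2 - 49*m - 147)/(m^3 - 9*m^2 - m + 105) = (m + 7)/(m - 5)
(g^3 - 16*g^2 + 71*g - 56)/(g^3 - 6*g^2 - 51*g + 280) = (g^2 - 8*g + 7)/(g^2 + 2*g - 35)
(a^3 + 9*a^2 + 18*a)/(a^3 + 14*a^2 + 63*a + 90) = a/(a + 5)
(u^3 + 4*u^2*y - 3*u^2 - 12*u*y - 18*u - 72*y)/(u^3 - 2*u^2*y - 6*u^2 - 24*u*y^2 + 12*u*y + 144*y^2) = (-u - 3)/(-u + 6*y)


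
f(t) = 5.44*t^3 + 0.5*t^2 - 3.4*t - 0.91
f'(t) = 16.32*t^2 + 1.0*t - 3.4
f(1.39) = 9.94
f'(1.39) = 29.52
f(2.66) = 95.97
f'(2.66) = 114.73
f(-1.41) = -10.37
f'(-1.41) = 27.64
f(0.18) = -1.47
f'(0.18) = -2.69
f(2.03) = 39.76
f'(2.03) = 65.88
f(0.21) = -1.55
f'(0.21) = -2.47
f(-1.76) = -23.03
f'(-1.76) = 45.39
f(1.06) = 2.53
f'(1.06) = 16.00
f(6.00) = 1171.73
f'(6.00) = 590.12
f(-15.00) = -18197.41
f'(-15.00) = 3653.60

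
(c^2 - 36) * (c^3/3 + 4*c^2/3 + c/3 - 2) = c^5/3 + 4*c^4/3 - 35*c^3/3 - 50*c^2 - 12*c + 72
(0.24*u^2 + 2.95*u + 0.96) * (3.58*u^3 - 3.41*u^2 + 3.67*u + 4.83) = 0.8592*u^5 + 9.7426*u^4 - 5.7419*u^3 + 8.7121*u^2 + 17.7717*u + 4.6368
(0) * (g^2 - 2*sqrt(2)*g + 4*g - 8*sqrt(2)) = 0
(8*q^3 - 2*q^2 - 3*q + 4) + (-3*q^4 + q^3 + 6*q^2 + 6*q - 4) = -3*q^4 + 9*q^3 + 4*q^2 + 3*q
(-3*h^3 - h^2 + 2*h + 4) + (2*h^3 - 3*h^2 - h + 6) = -h^3 - 4*h^2 + h + 10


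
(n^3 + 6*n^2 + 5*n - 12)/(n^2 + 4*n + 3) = (n^2 + 3*n - 4)/(n + 1)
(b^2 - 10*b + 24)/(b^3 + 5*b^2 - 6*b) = (b^2 - 10*b + 24)/(b*(b^2 + 5*b - 6))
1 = 1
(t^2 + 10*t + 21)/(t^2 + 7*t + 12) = (t + 7)/(t + 4)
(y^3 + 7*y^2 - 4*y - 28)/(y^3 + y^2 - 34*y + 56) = (y + 2)/(y - 4)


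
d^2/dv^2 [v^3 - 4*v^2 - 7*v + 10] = 6*v - 8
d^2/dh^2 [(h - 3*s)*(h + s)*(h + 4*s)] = 6*h + 4*s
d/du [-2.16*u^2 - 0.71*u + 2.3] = -4.32*u - 0.71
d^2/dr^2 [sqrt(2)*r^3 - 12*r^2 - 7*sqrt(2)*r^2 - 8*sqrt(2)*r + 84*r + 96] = 6*sqrt(2)*r - 24 - 14*sqrt(2)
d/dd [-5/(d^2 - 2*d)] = 10*(d - 1)/(d^2*(d - 2)^2)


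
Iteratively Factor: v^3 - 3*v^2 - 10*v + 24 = (v - 4)*(v^2 + v - 6) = (v - 4)*(v - 2)*(v + 3)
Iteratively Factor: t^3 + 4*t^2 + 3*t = (t + 3)*(t^2 + t) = t*(t + 3)*(t + 1)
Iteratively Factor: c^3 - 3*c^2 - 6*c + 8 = (c - 1)*(c^2 - 2*c - 8) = (c - 1)*(c + 2)*(c - 4)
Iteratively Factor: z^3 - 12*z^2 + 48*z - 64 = (z - 4)*(z^2 - 8*z + 16) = (z - 4)^2*(z - 4)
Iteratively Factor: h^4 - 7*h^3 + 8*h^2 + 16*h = (h + 1)*(h^3 - 8*h^2 + 16*h) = h*(h + 1)*(h^2 - 8*h + 16) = h*(h - 4)*(h + 1)*(h - 4)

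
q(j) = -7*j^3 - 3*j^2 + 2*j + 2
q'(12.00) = -3094.00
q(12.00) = -12502.00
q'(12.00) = -3094.00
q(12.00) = -12502.00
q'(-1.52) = -37.40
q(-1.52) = 16.61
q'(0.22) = -0.34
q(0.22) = 2.22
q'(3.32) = -249.39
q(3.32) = -280.59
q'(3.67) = -302.87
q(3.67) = -377.08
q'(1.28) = -40.09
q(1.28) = -15.04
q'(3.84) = -330.70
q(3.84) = -430.92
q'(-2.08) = -76.37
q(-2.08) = 47.85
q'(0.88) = -19.54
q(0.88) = -3.33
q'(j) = -21*j^2 - 6*j + 2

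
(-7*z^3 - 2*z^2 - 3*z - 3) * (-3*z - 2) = 21*z^4 + 20*z^3 + 13*z^2 + 15*z + 6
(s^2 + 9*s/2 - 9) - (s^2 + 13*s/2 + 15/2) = -2*s - 33/2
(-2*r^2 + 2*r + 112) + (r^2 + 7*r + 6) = -r^2 + 9*r + 118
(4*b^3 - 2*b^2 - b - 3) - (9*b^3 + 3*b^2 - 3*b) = -5*b^3 - 5*b^2 + 2*b - 3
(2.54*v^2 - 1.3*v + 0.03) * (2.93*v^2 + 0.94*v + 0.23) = 7.4422*v^4 - 1.4214*v^3 - 0.5499*v^2 - 0.2708*v + 0.0069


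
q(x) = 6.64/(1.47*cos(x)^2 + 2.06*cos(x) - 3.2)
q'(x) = 6.64*(2.94*sin(x)*cos(x) + 2.06*sin(x))/(1.47*cos(x)^2 + 2.06*cos(x) - 3.2)^2 = (19.5216*cos(x) + 13.6784)*sin(x)/(1.47*cos(x)^2 + 2.06*cos(x) - 3.2)^2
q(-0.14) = 23.61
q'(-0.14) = -58.24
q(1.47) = -2.23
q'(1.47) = 1.76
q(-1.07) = -3.55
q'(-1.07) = -5.77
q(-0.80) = -6.32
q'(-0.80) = -17.71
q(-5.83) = -41.57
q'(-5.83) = 535.88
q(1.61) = -2.03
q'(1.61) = 1.20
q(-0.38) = -345.90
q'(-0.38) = -32016.25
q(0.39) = -178.66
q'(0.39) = 8734.46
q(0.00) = 20.12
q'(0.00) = 0.00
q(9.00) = -1.72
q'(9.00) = -0.11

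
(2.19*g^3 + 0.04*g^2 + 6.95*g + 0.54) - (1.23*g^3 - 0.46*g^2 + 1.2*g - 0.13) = 0.96*g^3 + 0.5*g^2 + 5.75*g + 0.67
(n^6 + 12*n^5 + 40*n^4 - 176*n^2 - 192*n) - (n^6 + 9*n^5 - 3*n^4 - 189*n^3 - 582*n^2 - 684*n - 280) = 3*n^5 + 43*n^4 + 189*n^3 + 406*n^2 + 492*n + 280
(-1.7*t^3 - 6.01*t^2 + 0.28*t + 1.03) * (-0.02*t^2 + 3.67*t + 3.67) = 0.034*t^5 - 6.1188*t^4 - 28.3013*t^3 - 21.0497*t^2 + 4.8077*t + 3.7801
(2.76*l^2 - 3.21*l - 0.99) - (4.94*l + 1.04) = 2.76*l^2 - 8.15*l - 2.03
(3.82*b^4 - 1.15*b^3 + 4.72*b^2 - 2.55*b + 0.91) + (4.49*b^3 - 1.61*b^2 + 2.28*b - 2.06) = 3.82*b^4 + 3.34*b^3 + 3.11*b^2 - 0.27*b - 1.15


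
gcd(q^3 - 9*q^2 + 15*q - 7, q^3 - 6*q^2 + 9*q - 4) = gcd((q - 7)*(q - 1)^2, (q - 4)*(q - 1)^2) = q^2 - 2*q + 1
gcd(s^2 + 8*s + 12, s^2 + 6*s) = s + 6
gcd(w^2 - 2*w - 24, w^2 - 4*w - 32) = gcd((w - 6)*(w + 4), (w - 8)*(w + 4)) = w + 4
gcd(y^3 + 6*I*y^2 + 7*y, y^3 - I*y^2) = y^2 - I*y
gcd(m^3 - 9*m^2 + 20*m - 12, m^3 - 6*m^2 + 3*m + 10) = m - 2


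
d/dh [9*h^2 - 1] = 18*h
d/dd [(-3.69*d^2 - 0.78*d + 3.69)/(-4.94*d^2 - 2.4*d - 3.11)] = (5.0028*d^2 + 59.409*d + 11.2818)/(24.4036*d^4 + 23.712*d^3 + 36.4868*d^2 + 14.928*d + 9.6721)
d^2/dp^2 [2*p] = 0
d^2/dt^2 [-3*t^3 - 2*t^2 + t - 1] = -18*t - 4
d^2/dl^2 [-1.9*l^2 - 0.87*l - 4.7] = -3.80000000000000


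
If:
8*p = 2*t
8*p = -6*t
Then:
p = 0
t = 0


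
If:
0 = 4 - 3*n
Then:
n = 4/3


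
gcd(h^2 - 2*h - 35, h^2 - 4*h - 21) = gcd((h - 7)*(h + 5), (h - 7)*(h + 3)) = h - 7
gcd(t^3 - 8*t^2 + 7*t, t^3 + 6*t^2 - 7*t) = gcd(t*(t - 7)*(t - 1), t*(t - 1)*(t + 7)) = t^2 - t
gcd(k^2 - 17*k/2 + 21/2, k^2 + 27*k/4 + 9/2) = 1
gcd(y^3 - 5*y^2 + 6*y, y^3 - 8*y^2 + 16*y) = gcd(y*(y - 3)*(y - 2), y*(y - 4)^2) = y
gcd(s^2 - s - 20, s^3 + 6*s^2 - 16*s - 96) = s + 4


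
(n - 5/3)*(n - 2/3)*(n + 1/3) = n^3 - 2*n^2 + n/3 + 10/27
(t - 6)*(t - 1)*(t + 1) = t^3 - 6*t^2 - t + 6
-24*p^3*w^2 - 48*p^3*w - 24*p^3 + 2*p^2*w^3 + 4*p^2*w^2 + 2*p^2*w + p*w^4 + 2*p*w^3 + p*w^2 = (-4*p + w)*(6*p + w)*(w + 1)*(p*w + p)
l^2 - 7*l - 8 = (l - 8)*(l + 1)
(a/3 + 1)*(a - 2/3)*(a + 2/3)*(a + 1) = a^4/3 + 4*a^3/3 + 23*a^2/27 - 16*a/27 - 4/9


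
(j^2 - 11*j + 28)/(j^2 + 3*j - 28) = (j - 7)/(j + 7)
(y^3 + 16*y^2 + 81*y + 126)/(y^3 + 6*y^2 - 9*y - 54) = (y + 7)/(y - 3)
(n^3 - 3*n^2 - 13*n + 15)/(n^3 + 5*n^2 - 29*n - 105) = (n - 1)/(n + 7)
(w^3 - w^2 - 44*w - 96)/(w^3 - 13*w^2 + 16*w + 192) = (w + 4)/(w - 8)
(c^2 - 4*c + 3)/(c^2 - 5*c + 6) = (c - 1)/(c - 2)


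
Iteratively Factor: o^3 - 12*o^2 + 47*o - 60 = (o - 3)*(o^2 - 9*o + 20) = (o - 5)*(o - 3)*(o - 4)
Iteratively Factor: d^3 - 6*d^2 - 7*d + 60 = (d - 5)*(d^2 - d - 12) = (d - 5)*(d - 4)*(d + 3)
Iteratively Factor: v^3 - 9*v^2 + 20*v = (v - 4)*(v^2 - 5*v) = (v - 5)*(v - 4)*(v)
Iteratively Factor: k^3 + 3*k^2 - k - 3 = (k - 1)*(k^2 + 4*k + 3) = (k - 1)*(k + 3)*(k + 1)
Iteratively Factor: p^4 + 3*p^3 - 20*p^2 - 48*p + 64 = (p - 1)*(p^3 + 4*p^2 - 16*p - 64) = (p - 4)*(p - 1)*(p^2 + 8*p + 16) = (p - 4)*(p - 1)*(p + 4)*(p + 4)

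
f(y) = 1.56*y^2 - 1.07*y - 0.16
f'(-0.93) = -3.97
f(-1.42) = 4.50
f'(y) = 3.12*y - 1.07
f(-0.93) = 2.18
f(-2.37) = 11.14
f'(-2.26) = -8.12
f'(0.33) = -0.04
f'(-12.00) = -38.51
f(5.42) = 39.87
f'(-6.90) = -22.60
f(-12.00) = 237.32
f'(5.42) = 15.84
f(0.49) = -0.31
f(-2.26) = 10.23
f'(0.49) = 0.46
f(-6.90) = 81.49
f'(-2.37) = -8.46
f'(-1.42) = -5.50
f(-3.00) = 17.09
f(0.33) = -0.34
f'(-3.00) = -10.43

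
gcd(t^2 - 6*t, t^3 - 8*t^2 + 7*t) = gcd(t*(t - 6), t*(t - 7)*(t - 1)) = t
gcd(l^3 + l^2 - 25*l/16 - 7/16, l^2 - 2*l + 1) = l - 1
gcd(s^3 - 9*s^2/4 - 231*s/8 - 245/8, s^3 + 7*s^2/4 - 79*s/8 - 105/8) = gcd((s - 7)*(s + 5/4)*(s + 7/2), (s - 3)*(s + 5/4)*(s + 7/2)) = s^2 + 19*s/4 + 35/8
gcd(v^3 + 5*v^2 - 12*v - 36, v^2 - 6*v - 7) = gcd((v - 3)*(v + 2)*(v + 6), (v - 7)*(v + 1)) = 1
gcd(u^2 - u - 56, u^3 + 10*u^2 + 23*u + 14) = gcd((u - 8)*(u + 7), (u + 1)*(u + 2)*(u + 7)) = u + 7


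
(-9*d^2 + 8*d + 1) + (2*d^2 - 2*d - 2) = -7*d^2 + 6*d - 1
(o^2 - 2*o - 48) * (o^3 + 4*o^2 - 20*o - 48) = o^5 + 2*o^4 - 76*o^3 - 200*o^2 + 1056*o + 2304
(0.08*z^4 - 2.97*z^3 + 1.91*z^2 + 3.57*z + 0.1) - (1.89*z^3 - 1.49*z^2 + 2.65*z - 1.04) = 0.08*z^4 - 4.86*z^3 + 3.4*z^2 + 0.92*z + 1.14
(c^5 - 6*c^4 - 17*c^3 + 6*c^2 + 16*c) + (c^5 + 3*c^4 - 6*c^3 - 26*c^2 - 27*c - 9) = 2*c^5 - 3*c^4 - 23*c^3 - 20*c^2 - 11*c - 9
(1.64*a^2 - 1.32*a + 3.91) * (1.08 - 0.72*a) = -1.1808*a^3 + 2.7216*a^2 - 4.2408*a + 4.2228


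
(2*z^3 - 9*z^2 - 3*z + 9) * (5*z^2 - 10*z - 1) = 10*z^5 - 65*z^4 + 73*z^3 + 84*z^2 - 87*z - 9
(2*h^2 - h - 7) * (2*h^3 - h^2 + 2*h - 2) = 4*h^5 - 4*h^4 - 9*h^3 + h^2 - 12*h + 14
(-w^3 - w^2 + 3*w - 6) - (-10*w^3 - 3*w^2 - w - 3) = 9*w^3 + 2*w^2 + 4*w - 3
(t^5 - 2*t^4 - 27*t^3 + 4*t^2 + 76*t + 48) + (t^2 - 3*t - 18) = t^5 - 2*t^4 - 27*t^3 + 5*t^2 + 73*t + 30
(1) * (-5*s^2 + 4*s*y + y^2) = -5*s^2 + 4*s*y + y^2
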